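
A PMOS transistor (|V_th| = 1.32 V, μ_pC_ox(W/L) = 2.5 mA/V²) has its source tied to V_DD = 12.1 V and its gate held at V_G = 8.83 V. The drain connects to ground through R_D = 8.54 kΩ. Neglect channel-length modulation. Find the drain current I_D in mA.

I_D = 1.38 mA

V_SG = V_DD − V_G = 12.1 − 8.83 = 3.27 V, so V_ov = 3.27 − 1.32 = 1.95 V.
Assume saturation: I_D = ½ k_p V_ov² = 0.5 × 2.5 × 1.95² = 4.75 mA, giving V_SD = V_DD − I_D R_D = 12.1 − 4.75 × 8.54 = -28.5 V.
But -28.5 V < V_ov = 1.95 V, so the device is actually in triode.
In triode I_D = k_p[V_ov V_SD − ½ V_SD²] and I_D = (V_DD − V_SD)/R_D. Equating: 10.7 V_SD² − 42.63 V_SD + 12.1 = 0, giving V_SD = 0.307 V (the root below V_ov).
I_D = (12.1 − 0.307) / 8.54 = 1.38 mA.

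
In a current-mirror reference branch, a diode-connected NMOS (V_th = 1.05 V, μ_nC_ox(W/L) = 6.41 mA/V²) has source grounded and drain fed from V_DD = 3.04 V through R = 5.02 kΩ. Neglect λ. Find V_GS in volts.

With gate tied to drain, V_GS = V_DS ≥ V_GS − V_th, so the device is in saturation.
KCL at the drain: ½ k_n (V_GS − V_th)² = (V_DD − V_GS)/R.
Let x = V_GS − 1.05. Then 16.1 x² + x − 1.99 = 0, giving x = 0.322 V (positive root), so V_GS = 1.37 V.
I_D = (V_DD − V_GS)/R = (3.04 − 1.37) / 5.02 = 0.332 mA.

V_GS = 1.37 V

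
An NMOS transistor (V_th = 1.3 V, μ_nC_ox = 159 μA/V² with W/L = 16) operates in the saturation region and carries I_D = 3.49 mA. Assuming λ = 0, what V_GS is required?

k_n = μ_nC_ox · (W/L) = 2.544 mA/V².
In saturation I_D = ½ k_n (V_GS − V_th)², so V_GS − V_th = √(2 I_D / k_n) = √(2 × 3.49 / 2.544) = 1.66 V.
V_GS = 1.3 + 1.66 = 2.96 V.

V_GS = 2.96 V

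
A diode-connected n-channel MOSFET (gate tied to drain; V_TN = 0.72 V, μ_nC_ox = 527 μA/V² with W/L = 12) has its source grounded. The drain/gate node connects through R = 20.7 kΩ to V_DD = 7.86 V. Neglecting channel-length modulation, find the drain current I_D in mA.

With gate tied to drain, V_GS = V_DS ≥ V_GS − V_TN, so the device is in saturation.
k_n = μ_nC_ox · (W/L) = 6.324 mA/V².
KCL at the drain: ½ k_n (V_GS − V_TN)² = (V_DD − V_GS)/R.
Let x = V_GS − 0.72. Then 65.5 x² + x − 7.14 = 0, giving x = 0.323 V (positive root), so V_GS = 1.04 V.
I_D = (V_DD − V_GS)/R = (7.86 − 1.04) / 20.7 = 0.329 mA.

I_D = 0.329 mA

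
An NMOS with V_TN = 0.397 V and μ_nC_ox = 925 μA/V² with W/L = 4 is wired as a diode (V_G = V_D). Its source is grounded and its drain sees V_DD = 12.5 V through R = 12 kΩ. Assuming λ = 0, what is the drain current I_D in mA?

I_D = 0.949 mA

With gate tied to drain, V_GS = V_DS ≥ V_GS − V_TN, so the device is in saturation.
k_n = μ_nC_ox · (W/L) = 3.7 mA/V².
KCL at the drain: ½ k_n (V_GS − V_TN)² = (V_DD − V_GS)/R.
Let x = V_GS − 0.397. Then 22.2 x² + x − 12.1 = 0, giving x = 0.716 V (positive root), so V_GS = 1.11 V.
I_D = (V_DD − V_GS)/R = (12.5 − 1.11) / 12 = 0.949 mA.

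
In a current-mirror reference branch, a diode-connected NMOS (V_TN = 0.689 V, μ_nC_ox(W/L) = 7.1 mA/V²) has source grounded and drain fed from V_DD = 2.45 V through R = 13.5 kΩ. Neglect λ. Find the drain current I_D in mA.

With gate tied to drain, V_GS = V_DS ≥ V_GS − V_TN, so the device is in saturation.
KCL at the drain: ½ k_n (V_GS − V_TN)² = (V_DD − V_GS)/R.
Let x = V_GS − 0.689. Then 47.9 x² + x − 1.761 = 0, giving x = 0.182 V (positive root), so V_GS = 0.871 V.
I_D = (V_DD − V_GS)/R = (2.45 − 0.871) / 13.5 = 0.117 mA.

I_D = 0.117 mA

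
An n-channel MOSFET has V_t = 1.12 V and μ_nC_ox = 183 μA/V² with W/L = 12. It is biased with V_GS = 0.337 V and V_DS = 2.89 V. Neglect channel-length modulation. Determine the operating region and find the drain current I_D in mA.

Cutoff; I_D = 0 mA

V_GS = 0.337 V < V_t = 1.12 V, so the transistor is in cutoff.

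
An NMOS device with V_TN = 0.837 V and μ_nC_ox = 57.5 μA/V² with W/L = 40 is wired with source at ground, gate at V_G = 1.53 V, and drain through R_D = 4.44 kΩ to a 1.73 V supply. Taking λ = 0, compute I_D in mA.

V_GS = V_G = 1.53 V, so V_ov = 1.53 − 0.837 = 0.693 V.
k_n = μ_nC_ox · (W/L) = 2.3 mA/V².
Assume saturation: I_D = ½ k_n V_ov² = 0.5 × 2.3 × 0.693² = 0.552 mA, giving V_DS = V_DD − I_D R_D = 1.73 − 0.552 × 4.44 = -0.722 V.
But -0.722 V < V_ov = 0.693 V, so the device is actually in triode.
In triode I_D = k_n[V_ov V_DS − ½ V_DS²] and I_D = (V_DD − V_DS)/R_D. Equating: 5.11 V_DS² − 8.077 V_DS + 1.73 = 0, giving V_DS = 0.255 V (the root below V_ov).
I_D = (1.73 − 0.255) / 4.44 = 0.332 mA.

I_D = 0.332 mA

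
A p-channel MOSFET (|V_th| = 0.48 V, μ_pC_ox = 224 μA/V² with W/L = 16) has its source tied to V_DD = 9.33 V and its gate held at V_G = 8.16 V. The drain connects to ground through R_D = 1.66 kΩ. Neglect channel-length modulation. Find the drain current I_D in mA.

V_SG = V_DD − V_G = 9.33 − 8.16 = 1.17 V, so V_ov = 1.17 − 0.48 = 0.69 V.
k_p = μ_pC_ox · (W/L) = 3.584 mA/V².
Assume saturation: I_D = ½ k_p V_ov² = 0.5 × 3.584 × 0.69² = 0.853 mA, giving V_SD = V_DD − I_D R_D = 9.33 − 0.853 × 1.66 = 7.91 V.
V_SD = 7.91 V ≥ V_ov = 0.69 V, confirming saturation.

I_D = 0.853 mA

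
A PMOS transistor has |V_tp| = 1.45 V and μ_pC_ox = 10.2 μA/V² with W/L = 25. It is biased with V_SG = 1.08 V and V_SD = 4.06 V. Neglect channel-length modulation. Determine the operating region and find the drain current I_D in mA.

Cutoff; I_D = 0 mA

V_SG = 1.08 V < |V_tp| = 1.45 V, so the transistor is in cutoff.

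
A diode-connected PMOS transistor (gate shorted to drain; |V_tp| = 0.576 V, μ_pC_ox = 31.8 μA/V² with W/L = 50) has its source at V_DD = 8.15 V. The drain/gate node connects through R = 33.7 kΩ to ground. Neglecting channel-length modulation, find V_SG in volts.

With gate tied to drain, V_SG = V_SD ≥ V_SG − |V_tp|, so the device is in saturation.
k_p = μ_pC_ox · (W/L) = 1.59 mA/V².
KCL at the drain: ½ k_p (V_SG − |V_tp|)² = (V_DD − V_SG)/R.
Let x = V_SG − 0.576. Then 26.8 x² + x − 7.574 = 0, giving x = 0.513 V (positive root), so V_SG = 1.09 V.
I_D = (V_DD − V_SG)/R = (8.15 − 1.09) / 33.7 = 0.21 mA.

V_SG = 1.09 V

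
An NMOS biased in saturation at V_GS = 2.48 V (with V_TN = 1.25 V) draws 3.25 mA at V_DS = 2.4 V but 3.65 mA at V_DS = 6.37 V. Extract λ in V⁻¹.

With V_GS fixed, I_D ∝ (1 + λ V_DS) in saturation, so I_D2/I_D1 = (1 + λ V_DS2)/(1 + λ V_DS1).
3.65/3.25 = 1.123 = (1 + 6.37 λ)/(1 + 2.4 λ).
Solving: λ (I_D1 V_DS2 − I_D2 V_DS1) = I_D2 − I_D1, so λ = (3.65 − 3.25) / (3.25 × 6.37 − 3.65 × 2.4) = 0.4 / 11.9 = 0.0335 V⁻¹.

λ = 0.0335 V⁻¹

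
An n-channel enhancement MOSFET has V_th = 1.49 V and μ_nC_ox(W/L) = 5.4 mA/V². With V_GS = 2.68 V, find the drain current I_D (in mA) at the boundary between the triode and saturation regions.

At the boundary V_DS = V_ov = V_GS − V_th = 2.68 − 1.49 = 1.19 V.
I_D = ½ k_n V_ov² = 0.5 × 5.4 × 1.19² = 3.82 mA.

I_D = 3.82 mA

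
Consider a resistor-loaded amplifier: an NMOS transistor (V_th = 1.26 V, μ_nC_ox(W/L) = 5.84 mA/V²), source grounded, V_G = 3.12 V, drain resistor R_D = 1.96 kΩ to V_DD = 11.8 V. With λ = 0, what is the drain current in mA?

I_D = 5.70 mA

V_GS = V_G = 3.12 V, so V_ov = 3.12 − 1.26 = 1.86 V.
Assume saturation: I_D = ½ k_n V_ov² = 0.5 × 5.84 × 1.86² = 10.1 mA, giving V_DS = V_DD − I_D R_D = 11.8 − 10.1 × 1.96 = -8 V.
But -8 V < V_ov = 1.86 V, so the device is actually in triode.
In triode I_D = k_n[V_ov V_DS − ½ V_DS²] and I_D = (V_DD − V_DS)/R_D. Equating: 5.72 V_DS² − 22.29 V_DS + 11.8 = 0, giving V_DS = 0.632 V (the root below V_ov).
I_D = (11.8 − 0.632) / 1.96 = 5.7 mA.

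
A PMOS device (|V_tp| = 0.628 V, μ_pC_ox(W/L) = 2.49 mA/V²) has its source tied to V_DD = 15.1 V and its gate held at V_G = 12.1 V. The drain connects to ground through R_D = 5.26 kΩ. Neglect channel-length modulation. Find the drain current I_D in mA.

I_D = 2.77 mA

V_SG = V_DD − V_G = 15.1 − 12.1 = 3 V, so V_ov = 3 − 0.628 = 2.37 V.
Assume saturation: I_D = ½ k_p V_ov² = 0.5 × 2.49 × 2.37² = 7 mA, giving V_SD = V_DD − I_D R_D = 15.1 − 7 × 5.26 = -21.7 V.
But -21.7 V < V_ov = 2.37 V, so the device is actually in triode.
In triode I_D = k_p[V_ov V_SD − ½ V_SD²] and I_D = (V_DD − V_SD)/R_D. Equating: 6.55 V_SD² − 32.07 V_SD + 15.1 = 0, giving V_SD = 0.528 V (the root below V_ov).
I_D = (15.1 − 0.528) / 5.26 = 2.77 mA.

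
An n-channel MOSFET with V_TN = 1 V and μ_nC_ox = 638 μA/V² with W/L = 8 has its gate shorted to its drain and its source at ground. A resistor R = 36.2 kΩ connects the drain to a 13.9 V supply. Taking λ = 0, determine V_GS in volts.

With gate tied to drain, V_GS = V_DS ≥ V_GS − V_TN, so the device is in saturation.
k_n = μ_nC_ox · (W/L) = 5.104 mA/V².
KCL at the drain: ½ k_n (V_GS − V_TN)² = (V_DD − V_GS)/R.
Let x = V_GS − 1. Then 92.4 x² + x − 12.9 = 0, giving x = 0.368 V (positive root), so V_GS = 1.37 V.
I_D = (V_DD − V_GS)/R = (13.9 − 1.37) / 36.2 = 0.346 mA.

V_GS = 1.37 V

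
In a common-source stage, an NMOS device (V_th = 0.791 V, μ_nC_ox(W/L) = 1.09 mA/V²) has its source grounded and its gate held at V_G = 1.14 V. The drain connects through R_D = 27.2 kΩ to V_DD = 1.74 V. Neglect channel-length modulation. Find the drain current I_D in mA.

I_D = 0.0562 mA

V_GS = V_G = 1.14 V, so V_ov = 1.14 − 0.791 = 0.349 V.
Assume saturation: I_D = ½ k_n V_ov² = 0.5 × 1.09 × 0.349² = 0.0664 mA, giving V_DS = V_DD − I_D R_D = 1.74 − 0.0664 × 27.2 = -0.0656 V.
But -0.0656 V < V_ov = 0.349 V, so the device is actually in triode.
In triode I_D = k_n[V_ov V_DS − ½ V_DS²] and I_D = (V_DD − V_DS)/R_D. Equating: 14.8 V_DS² − 11.35 V_DS + 1.74 = 0, giving V_DS = 0.212 V (the root below V_ov).
I_D = (1.74 − 0.212) / 27.2 = 0.0562 mA.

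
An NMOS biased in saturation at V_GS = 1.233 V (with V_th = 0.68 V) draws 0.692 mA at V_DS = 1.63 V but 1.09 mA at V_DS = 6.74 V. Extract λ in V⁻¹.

λ = 0.138 V⁻¹

With V_GS fixed, I_D ∝ (1 + λ V_DS) in saturation, so I_D2/I_D1 = (1 + λ V_DS2)/(1 + λ V_DS1).
1.09/0.692 = 1.575 = (1 + 6.74 λ)/(1 + 1.63 λ).
Solving: λ (I_D1 V_DS2 − I_D2 V_DS1) = I_D2 − I_D1, so λ = (1.09 − 0.692) / (0.692 × 6.74 − 1.09 × 1.63) = 0.398 / 2.89 = 0.138 V⁻¹.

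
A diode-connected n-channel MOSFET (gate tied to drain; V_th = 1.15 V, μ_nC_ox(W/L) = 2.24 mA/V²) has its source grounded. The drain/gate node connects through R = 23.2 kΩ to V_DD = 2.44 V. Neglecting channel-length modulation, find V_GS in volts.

V_GS = 1.35 V

With gate tied to drain, V_GS = V_DS ≥ V_GS − V_th, so the device is in saturation.
KCL at the drain: ½ k_n (V_GS − V_th)² = (V_DD − V_GS)/R.
Let x = V_GS − 1.15. Then 26 x² + x − 1.29 = 0, giving x = 0.204 V (positive root), so V_GS = 1.35 V.
I_D = (V_DD − V_GS)/R = (2.44 − 1.35) / 23.2 = 0.0468 mA.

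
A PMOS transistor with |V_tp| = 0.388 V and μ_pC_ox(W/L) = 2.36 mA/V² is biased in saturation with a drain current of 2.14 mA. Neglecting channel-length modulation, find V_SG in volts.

V_SG = 1.73 V

In saturation I_D = ½ k_p (V_SG − |V_tp|)², so V_SG − |V_tp| = √(2 I_D / k_p) = √(2 × 2.14 / 2.36) = 1.35 V.
V_SG = 0.388 + 1.35 = 1.73 V.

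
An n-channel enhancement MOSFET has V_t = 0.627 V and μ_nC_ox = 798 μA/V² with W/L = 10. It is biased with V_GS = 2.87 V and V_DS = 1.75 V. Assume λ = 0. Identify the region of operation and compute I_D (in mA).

Triode; I_D = 19.1 mA

k_n = μ_nC_ox · (W/L) = 7.98 mA/V².
V_ov = V_GS − V_t = 2.87 − 0.627 = 2.24 V.
Since V_DS = 1.75 V < V_ov = 2.24 V, the device is in the triode region.
I_D = k_n [V_ov · V_DS − ½ V_DS²] = 7.98 × [2.24 × 1.75 − 0.5 × 1.75²] = 19.1 mA.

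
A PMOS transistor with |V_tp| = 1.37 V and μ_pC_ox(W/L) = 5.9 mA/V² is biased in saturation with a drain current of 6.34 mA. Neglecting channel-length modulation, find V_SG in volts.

In saturation I_D = ½ k_p (V_SG − |V_tp|)², so V_SG − |V_tp| = √(2 I_D / k_p) = √(2 × 6.34 / 5.9) = 1.47 V.
V_SG = 1.37 + 1.47 = 2.84 V.

V_SG = 2.84 V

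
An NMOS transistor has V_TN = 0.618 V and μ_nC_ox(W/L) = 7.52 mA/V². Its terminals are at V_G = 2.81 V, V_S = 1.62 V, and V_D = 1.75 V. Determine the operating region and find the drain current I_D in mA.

V_GS = V_G − V_S = 2.81 − 1.62 = 1.19 V; V_DS = V_D − V_S = 1.75 − 1.62 = 0.13 V.
V_ov = V_GS − V_TN = 1.19 − 0.618 = 0.572 V.
Since V_DS = 0.13 V < V_ov = 0.572 V, the device is in the triode region.
I_D = k_n [V_ov · V_DS − ½ V_DS²] = 7.52 × [0.572 × 0.13 − 0.5 × 0.13²] = 0.496 mA.

Triode; I_D = 0.496 mA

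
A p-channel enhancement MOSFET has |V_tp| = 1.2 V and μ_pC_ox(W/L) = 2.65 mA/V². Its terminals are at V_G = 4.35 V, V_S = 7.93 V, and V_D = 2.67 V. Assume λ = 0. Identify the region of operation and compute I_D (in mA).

V_SG = V_S − V_G = 7.93 − 4.35 = 3.58 V; V_SD = V_S − V_D = 7.93 − 2.67 = 5.26 V.
V_ov = V_SG − |V_tp| = 3.58 − 1.2 = 2.38 V.
Since V_SD = 5.26 V ≥ V_ov = 2.38 V, the device is in saturation.
I_D = ½ k_p V_ov² = 0.5 × 2.65 × 2.38² = 7.51 mA.

Saturation; I_D = 7.51 mA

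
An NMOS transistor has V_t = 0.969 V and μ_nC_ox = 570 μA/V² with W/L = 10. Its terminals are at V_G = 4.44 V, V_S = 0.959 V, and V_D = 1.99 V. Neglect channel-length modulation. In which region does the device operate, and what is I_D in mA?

V_GS = V_G − V_S = 4.44 − 0.959 = 3.48 V; V_DS = V_D − V_S = 1.99 − 0.959 = 1.03 V.
k_n = μ_nC_ox · (W/L) = 5.7 mA/V².
V_ov = V_GS − V_t = 3.48 − 0.969 = 2.51 V.
Since V_DS = 1.03 V < V_ov = 2.51 V, the device is in the triode region.
I_D = k_n [V_ov · V_DS − ½ V_DS²] = 5.7 × [2.51 × 1.03 − 0.5 × 1.03²] = 11.7 mA.

Triode; I_D = 11.7 mA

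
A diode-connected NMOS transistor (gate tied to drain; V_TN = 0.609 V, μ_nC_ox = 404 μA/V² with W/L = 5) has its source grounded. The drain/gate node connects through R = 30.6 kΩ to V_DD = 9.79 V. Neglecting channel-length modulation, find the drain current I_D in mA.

I_D = 0.283 mA

With gate tied to drain, V_GS = V_DS ≥ V_GS − V_TN, so the device is in saturation.
k_n = μ_nC_ox · (W/L) = 2.02 mA/V².
KCL at the drain: ½ k_n (V_GS − V_TN)² = (V_DD − V_GS)/R.
Let x = V_GS − 0.609. Then 30.9 x² + x − 9.181 = 0, giving x = 0.529 V (positive root), so V_GS = 1.14 V.
I_D = (V_DD − V_GS)/R = (9.79 − 1.14) / 30.6 = 0.283 mA.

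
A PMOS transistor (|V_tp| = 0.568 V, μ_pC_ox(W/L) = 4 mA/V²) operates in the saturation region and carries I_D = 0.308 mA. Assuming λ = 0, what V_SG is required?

In saturation I_D = ½ k_p (V_SG − |V_tp|)², so V_SG − |V_tp| = √(2 I_D / k_p) = √(2 × 0.308 / 4) = 0.392 V.
V_SG = 0.568 + 0.392 = 0.96 V.

V_SG = 0.960 V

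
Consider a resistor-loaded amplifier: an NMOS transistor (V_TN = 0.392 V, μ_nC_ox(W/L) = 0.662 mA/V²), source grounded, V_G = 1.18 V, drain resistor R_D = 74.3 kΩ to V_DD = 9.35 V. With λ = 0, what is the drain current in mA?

I_D = 0.122 mA

V_GS = V_G = 1.18 V, so V_ov = 1.18 − 0.392 = 0.788 V.
Assume saturation: I_D = ½ k_n V_ov² = 0.5 × 0.662 × 0.788² = 0.206 mA, giving V_DS = V_DD − I_D R_D = 9.35 − 0.206 × 74.3 = -5.92 V.
But -5.92 V < V_ov = 0.788 V, so the device is actually in triode.
In triode I_D = k_n[V_ov V_DS − ½ V_DS²] and I_D = (V_DD − V_DS)/R_D. Equating: 24.6 V_DS² − 39.76 V_DS + 9.35 = 0, giving V_DS = 0.286 V (the root below V_ov).
I_D = (9.35 − 0.286) / 74.3 = 0.122 mA.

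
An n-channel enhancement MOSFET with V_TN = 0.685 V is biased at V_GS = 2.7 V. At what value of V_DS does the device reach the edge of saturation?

The boundary between triode and saturation is V_DS = V_GS − V_TN = V_ov.
V_ov = 2.7 − 0.685 = 2.02 V.

V_DS,sat = 2.02 V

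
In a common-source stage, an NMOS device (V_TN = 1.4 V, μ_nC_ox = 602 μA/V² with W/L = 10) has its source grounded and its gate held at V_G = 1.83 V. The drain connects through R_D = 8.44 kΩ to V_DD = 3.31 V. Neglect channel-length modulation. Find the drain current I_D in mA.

I_D = 0.371 mA

V_GS = V_G = 1.83 V, so V_ov = 1.83 − 1.4 = 0.43 V.
k_n = μ_nC_ox · (W/L) = 6.02 mA/V².
Assume saturation: I_D = ½ k_n V_ov² = 0.5 × 6.02 × 0.43² = 0.557 mA, giving V_DS = V_DD − I_D R_D = 3.31 − 0.557 × 8.44 = -1.39 V.
But -1.39 V < V_ov = 0.43 V, so the device is actually in triode.
In triode I_D = k_n[V_ov V_DS − ½ V_DS²] and I_D = (V_DD − V_DS)/R_D. Equating: 25.4 V_DS² − 22.85 V_DS + 3.31 = 0, giving V_DS = 0.182 V (the root below V_ov).
I_D = (3.31 − 0.182) / 8.44 = 0.371 mA.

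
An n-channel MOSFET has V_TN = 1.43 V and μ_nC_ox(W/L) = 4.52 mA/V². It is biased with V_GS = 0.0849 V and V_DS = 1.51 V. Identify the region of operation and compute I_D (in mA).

V_GS = 0.0849 V < V_TN = 1.43 V, so the transistor is in cutoff.

Cutoff; I_D = 0 mA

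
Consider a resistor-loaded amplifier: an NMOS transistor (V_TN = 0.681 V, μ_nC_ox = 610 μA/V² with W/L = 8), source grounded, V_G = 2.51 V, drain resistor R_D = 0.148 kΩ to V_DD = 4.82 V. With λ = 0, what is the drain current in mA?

I_D = 8.16 mA

V_GS = V_G = 2.51 V, so V_ov = 2.51 − 0.681 = 1.83 V.
k_n = μ_nC_ox · (W/L) = 4.88 mA/V².
Assume saturation: I_D = ½ k_n V_ov² = 0.5 × 4.88 × 1.83² = 8.16 mA, giving V_DS = V_DD − I_D R_D = 4.82 − 8.16 × 0.148 = 3.61 V.
V_DS = 3.61 V ≥ V_ov = 1.83 V, confirming saturation.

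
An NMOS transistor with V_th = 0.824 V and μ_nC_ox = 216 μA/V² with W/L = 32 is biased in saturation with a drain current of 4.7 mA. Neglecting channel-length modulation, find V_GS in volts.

V_GS = 1.99 V

k_n = μ_nC_ox · (W/L) = 6.912 mA/V².
In saturation I_D = ½ k_n (V_GS − V_th)², so V_GS − V_th = √(2 I_D / k_n) = √(2 × 4.7 / 6.912) = 1.17 V.
V_GS = 0.824 + 1.17 = 1.99 V.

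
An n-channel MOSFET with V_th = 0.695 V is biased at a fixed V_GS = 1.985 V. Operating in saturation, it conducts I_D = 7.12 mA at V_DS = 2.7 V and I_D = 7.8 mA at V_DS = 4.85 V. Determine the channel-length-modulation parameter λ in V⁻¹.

With V_GS fixed, I_D ∝ (1 + λ V_DS) in saturation, so I_D2/I_D1 = (1 + λ V_DS2)/(1 + λ V_DS1).
7.8/7.12 = 1.096 = (1 + 4.85 λ)/(1 + 2.7 λ).
Solving: λ (I_D1 V_DS2 − I_D2 V_DS1) = I_D2 − I_D1, so λ = (7.8 − 7.12) / (7.12 × 4.85 − 7.8 × 2.7) = 0.68 / 13.5 = 0.0505 V⁻¹.

λ = 0.0505 V⁻¹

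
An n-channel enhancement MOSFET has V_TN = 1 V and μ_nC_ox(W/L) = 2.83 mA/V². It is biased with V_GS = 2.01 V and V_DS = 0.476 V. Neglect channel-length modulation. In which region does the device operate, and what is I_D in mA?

V_ov = V_GS − V_TN = 2.01 − 1 = 1.01 V.
Since V_DS = 0.476 V < V_ov = 1.01 V, the device is in the triode region.
I_D = k_n [V_ov · V_DS − ½ V_DS²] = 2.83 × [1.01 × 0.476 − 0.5 × 0.476²] = 1.04 mA.

Triode; I_D = 1.04 mA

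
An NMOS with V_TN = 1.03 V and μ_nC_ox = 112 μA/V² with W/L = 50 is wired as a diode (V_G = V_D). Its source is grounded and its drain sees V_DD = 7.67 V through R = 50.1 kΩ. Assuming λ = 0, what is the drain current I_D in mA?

With gate tied to drain, V_GS = V_DS ≥ V_GS − V_TN, so the device is in saturation.
k_n = μ_nC_ox · (W/L) = 5.6 mA/V².
KCL at the drain: ½ k_n (V_GS − V_TN)² = (V_DD − V_GS)/R.
Let x = V_GS − 1.03. Then 140 x² + x − 6.64 = 0, giving x = 0.214 V (positive root), so V_GS = 1.24 V.
I_D = (V_DD − V_GS)/R = (7.67 − 1.24) / 50.1 = 0.128 mA.

I_D = 0.128 mA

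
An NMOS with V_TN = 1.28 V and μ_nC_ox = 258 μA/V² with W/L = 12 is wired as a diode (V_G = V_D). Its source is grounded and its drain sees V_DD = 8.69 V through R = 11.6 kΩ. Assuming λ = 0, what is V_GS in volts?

With gate tied to drain, V_GS = V_DS ≥ V_GS − V_TN, so the device is in saturation.
k_n = μ_nC_ox · (W/L) = 3.096 mA/V².
KCL at the drain: ½ k_n (V_GS − V_TN)² = (V_DD − V_GS)/R.
Let x = V_GS − 1.28. Then 18 x² + x − 7.41 = 0, giving x = 0.615 V (positive root), so V_GS = 1.9 V.
I_D = (V_DD − V_GS)/R = (8.69 − 1.9) / 11.6 = 0.586 mA.

V_GS = 1.90 V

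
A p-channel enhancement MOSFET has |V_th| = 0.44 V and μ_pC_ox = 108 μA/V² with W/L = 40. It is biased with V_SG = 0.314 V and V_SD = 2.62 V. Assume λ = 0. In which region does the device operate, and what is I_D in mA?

Cutoff; I_D = 0 mA

V_SG = 0.314 V < |V_th| = 0.44 V, so the transistor is in cutoff.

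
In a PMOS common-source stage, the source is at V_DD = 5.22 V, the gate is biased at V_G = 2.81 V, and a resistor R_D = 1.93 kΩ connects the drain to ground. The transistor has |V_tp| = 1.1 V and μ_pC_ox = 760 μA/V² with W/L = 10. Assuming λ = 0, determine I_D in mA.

V_SG = V_DD − V_G = 5.22 − 2.81 = 2.41 V, so V_ov = 2.41 − 1.1 = 1.31 V.
k_p = μ_pC_ox · (W/L) = 7.6 mA/V².
Assume saturation: I_D = ½ k_p V_ov² = 0.5 × 7.6 × 1.31² = 6.52 mA, giving V_SD = V_DD − I_D R_D = 5.22 − 6.52 × 1.93 = -7.37 V.
But -7.37 V < V_ov = 1.31 V, so the device is actually in triode.
In triode I_D = k_p[V_ov V_SD − ½ V_SD²] and I_D = (V_DD − V_SD)/R_D. Equating: 7.33 V_SD² − 20.22 V_SD + 5.22 = 0, giving V_SD = 0.288 V (the root below V_ov).
I_D = (5.22 − 0.288) / 1.93 = 2.56 mA.

I_D = 2.56 mA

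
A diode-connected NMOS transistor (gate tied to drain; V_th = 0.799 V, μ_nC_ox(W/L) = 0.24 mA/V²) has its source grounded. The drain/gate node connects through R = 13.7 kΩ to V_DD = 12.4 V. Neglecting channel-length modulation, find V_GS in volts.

With gate tied to drain, V_GS = V_DS ≥ V_GS − V_th, so the device is in saturation.
KCL at the drain: ½ k_n (V_GS − V_th)² = (V_DD − V_GS)/R.
Let x = V_GS − 0.799. Then 1.64 x² + x − 11.6 = 0, giving x = 2.37 V (positive root), so V_GS = 3.17 V.
I_D = (V_DD − V_GS)/R = (12.4 − 3.17) / 13.7 = 0.674 mA.

V_GS = 3.17 V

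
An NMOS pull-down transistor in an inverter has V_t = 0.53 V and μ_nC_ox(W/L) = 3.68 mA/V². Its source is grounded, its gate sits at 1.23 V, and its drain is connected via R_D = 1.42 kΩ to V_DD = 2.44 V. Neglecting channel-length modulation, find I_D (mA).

I_D = 0.902 mA

V_GS = V_G = 1.23 V, so V_ov = 1.23 − 0.53 = 0.7 V.
Assume saturation: I_D = ½ k_n V_ov² = 0.5 × 3.68 × 0.7² = 0.902 mA, giving V_DS = V_DD − I_D R_D = 2.44 − 0.902 × 1.42 = 1.16 V.
V_DS = 1.16 V ≥ V_ov = 0.7 V, confirming saturation.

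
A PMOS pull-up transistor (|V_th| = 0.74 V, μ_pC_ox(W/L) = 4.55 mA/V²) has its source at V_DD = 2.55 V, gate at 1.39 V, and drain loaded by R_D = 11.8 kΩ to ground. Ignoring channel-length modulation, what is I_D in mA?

I_D = 0.205 mA

V_SG = V_DD − V_G = 2.55 − 1.39 = 1.16 V, so V_ov = 1.16 − 0.74 = 0.42 V.
Assume saturation: I_D = ½ k_p V_ov² = 0.5 × 4.55 × 0.42² = 0.401 mA, giving V_SD = V_DD − I_D R_D = 2.55 − 0.401 × 11.8 = -2.19 V.
But -2.19 V < V_ov = 0.42 V, so the device is actually in triode.
In triode I_D = k_p[V_ov V_SD − ½ V_SD²] and I_D = (V_DD − V_SD)/R_D. Equating: 26.8 V_SD² − 23.55 V_SD + 2.55 = 0, giving V_SD = 0.127 V (the root below V_ov).
I_D = (2.55 − 0.127) / 11.8 = 0.205 mA.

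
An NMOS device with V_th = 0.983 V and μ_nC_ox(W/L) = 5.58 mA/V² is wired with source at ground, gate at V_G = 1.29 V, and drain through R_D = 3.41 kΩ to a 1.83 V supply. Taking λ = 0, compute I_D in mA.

V_GS = V_G = 1.29 V, so V_ov = 1.29 − 0.983 = 0.307 V.
Assume saturation: I_D = ½ k_n V_ov² = 0.5 × 5.58 × 0.307² = 0.263 mA, giving V_DS = V_DD − I_D R_D = 1.83 − 0.263 × 3.41 = 0.933 V.
V_DS = 0.933 V ≥ V_ov = 0.307 V, confirming saturation.

I_D = 0.263 mA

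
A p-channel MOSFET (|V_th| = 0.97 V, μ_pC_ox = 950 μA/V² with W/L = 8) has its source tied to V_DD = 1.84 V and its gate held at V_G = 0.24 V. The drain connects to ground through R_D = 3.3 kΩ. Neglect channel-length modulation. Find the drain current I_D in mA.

I_D = 0.521 mA

V_SG = V_DD − V_G = 1.84 − 0.24 = 1.6 V, so V_ov = 1.6 − 0.97 = 0.63 V.
k_p = μ_pC_ox · (W/L) = 7.6 mA/V².
Assume saturation: I_D = ½ k_p V_ov² = 0.5 × 7.6 × 0.63² = 1.51 mA, giving V_SD = V_DD − I_D R_D = 1.84 − 1.51 × 3.3 = -3.14 V.
But -3.14 V < V_ov = 0.63 V, so the device is actually in triode.
In triode I_D = k_p[V_ov V_SD − ½ V_SD²] and I_D = (V_DD − V_SD)/R_D. Equating: 12.5 V_SD² − 16.8 V_SD + 1.84 = 0, giving V_SD = 0.12 V (the root below V_ov).
I_D = (1.84 − 0.12) / 3.3 = 0.521 mA.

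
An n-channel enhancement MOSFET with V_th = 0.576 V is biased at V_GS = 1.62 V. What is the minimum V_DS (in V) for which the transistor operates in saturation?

V_DS,sat = 1.04 V

The boundary between triode and saturation is V_DS = V_GS − V_th = V_ov.
V_ov = 1.62 − 0.576 = 1.04 V.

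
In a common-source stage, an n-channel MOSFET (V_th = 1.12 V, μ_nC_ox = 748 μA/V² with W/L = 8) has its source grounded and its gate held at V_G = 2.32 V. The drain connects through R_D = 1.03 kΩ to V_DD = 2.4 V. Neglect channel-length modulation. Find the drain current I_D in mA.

V_GS = V_G = 2.32 V, so V_ov = 2.32 − 1.12 = 1.2 V.
k_n = μ_nC_ox · (W/L) = 5.984 mA/V².
Assume saturation: I_D = ½ k_n V_ov² = 0.5 × 5.984 × 1.2² = 4.31 mA, giving V_DS = V_DD − I_D R_D = 2.4 − 4.31 × 1.03 = -2.04 V.
But -2.04 V < V_ov = 1.2 V, so the device is actually in triode.
In triode I_D = k_n[V_ov V_DS − ½ V_DS²] and I_D = (V_DD − V_DS)/R_D. Equating: 3.08 V_DS² − 8.396 V_DS + 2.4 = 0, giving V_DS = 0.324 V (the root below V_ov).
I_D = (2.4 − 0.324) / 1.03 = 2.02 mA.

I_D = 2.02 mA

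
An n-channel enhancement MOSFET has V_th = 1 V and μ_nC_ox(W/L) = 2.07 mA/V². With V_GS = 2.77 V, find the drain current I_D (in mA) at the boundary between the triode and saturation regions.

At the boundary V_DS = V_ov = V_GS − V_th = 2.77 − 1 = 1.77 V.
I_D = ½ k_n V_ov² = 0.5 × 2.07 × 1.77² = 3.24 mA.

I_D = 3.24 mA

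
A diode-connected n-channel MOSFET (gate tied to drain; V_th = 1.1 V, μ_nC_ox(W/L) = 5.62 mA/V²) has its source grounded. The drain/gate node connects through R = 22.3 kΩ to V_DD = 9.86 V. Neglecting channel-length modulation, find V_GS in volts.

V_GS = 1.47 V

With gate tied to drain, V_GS = V_DS ≥ V_GS − V_th, so the device is in saturation.
KCL at the drain: ½ k_n (V_GS − V_th)² = (V_DD − V_GS)/R.
Let x = V_GS − 1.1. Then 62.7 x² + x − 8.76 = 0, giving x = 0.366 V (positive root), so V_GS = 1.47 V.
I_D = (V_DD − V_GS)/R = (9.86 − 1.47) / 22.3 = 0.376 mA.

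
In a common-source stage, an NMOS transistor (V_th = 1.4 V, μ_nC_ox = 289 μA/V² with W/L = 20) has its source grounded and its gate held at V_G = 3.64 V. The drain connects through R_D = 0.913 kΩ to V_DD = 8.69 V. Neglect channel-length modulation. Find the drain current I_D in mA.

V_GS = V_G = 3.64 V, so V_ov = 3.64 − 1.4 = 2.24 V.
k_n = μ_nC_ox · (W/L) = 5.78 mA/V².
Assume saturation: I_D = ½ k_n V_ov² = 0.5 × 5.78 × 2.24² = 14.5 mA, giving V_DS = V_DD − I_D R_D = 8.69 − 14.5 × 0.913 = -4.55 V.
But -4.55 V < V_ov = 2.24 V, so the device is actually in triode.
In triode I_D = k_n[V_ov V_DS − ½ V_DS²] and I_D = (V_DD − V_DS)/R_D. Equating: 2.64 V_DS² − 12.82 V_DS + 8.69 = 0, giving V_DS = 0.814 V (the root below V_ov).
I_D = (8.69 − 0.814) / 0.913 = 8.63 mA.

I_D = 8.63 mA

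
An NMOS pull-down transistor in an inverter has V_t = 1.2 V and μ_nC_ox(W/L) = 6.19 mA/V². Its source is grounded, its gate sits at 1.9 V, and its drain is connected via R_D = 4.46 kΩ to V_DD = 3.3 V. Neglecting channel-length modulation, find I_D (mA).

V_GS = V_G = 1.9 V, so V_ov = 1.9 − 1.2 = 0.7 V.
Assume saturation: I_D = ½ k_n V_ov² = 0.5 × 6.19 × 0.7² = 1.52 mA, giving V_DS = V_DD − I_D R_D = 3.3 − 1.52 × 4.46 = -3.46 V.
But -3.46 V < V_ov = 0.7 V, so the device is actually in triode.
In triode I_D = k_n[V_ov V_DS − ½ V_DS²] and I_D = (V_DD − V_DS)/R_D. Equating: 13.8 V_DS² − 20.33 V_DS + 3.3 = 0, giving V_DS = 0.186 V (the root below V_ov).
I_D = (3.3 − 0.186) / 4.46 = 0.698 mA.

I_D = 0.698 mA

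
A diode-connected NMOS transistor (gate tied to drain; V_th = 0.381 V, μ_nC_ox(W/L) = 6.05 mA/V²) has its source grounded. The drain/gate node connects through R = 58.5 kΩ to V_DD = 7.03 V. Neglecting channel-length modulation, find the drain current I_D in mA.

I_D = 0.110 mA

With gate tied to drain, V_GS = V_DS ≥ V_GS − V_th, so the device is in saturation.
KCL at the drain: ½ k_n (V_GS − V_th)² = (V_DD − V_GS)/R.
Let x = V_GS − 0.381. Then 177 x² + x − 6.649 = 0, giving x = 0.191 V (positive root), so V_GS = 0.572 V.
I_D = (V_DD − V_GS)/R = (7.03 − 0.572) / 58.5 = 0.11 mA.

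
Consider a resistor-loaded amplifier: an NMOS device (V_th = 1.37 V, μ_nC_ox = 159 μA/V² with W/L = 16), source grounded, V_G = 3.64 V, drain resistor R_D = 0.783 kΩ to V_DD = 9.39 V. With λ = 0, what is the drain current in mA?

I_D = 6.55 mA

V_GS = V_G = 3.64 V, so V_ov = 3.64 − 1.37 = 2.27 V.
k_n = μ_nC_ox · (W/L) = 2.544 mA/V².
Assume saturation: I_D = ½ k_n V_ov² = 0.5 × 2.544 × 2.27² = 6.55 mA, giving V_DS = V_DD − I_D R_D = 9.39 − 6.55 × 0.783 = 4.26 V.
V_DS = 4.26 V ≥ V_ov = 2.27 V, confirming saturation.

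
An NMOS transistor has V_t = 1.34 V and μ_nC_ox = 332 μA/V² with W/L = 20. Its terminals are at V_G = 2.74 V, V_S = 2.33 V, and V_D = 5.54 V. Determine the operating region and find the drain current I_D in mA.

Cutoff; I_D = 0 mA

V_GS = V_G − V_S = 2.74 − 2.33 = 0.41 V; V_DS = V_D − V_S = 5.54 − 2.33 = 3.21 V.
V_GS = 0.41 V < V_t = 1.34 V, so the transistor is in cutoff.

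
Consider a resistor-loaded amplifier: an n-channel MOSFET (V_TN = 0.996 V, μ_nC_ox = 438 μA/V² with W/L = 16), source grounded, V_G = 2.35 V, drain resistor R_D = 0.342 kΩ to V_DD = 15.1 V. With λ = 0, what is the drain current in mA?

I_D = 6.42 mA

V_GS = V_G = 2.35 V, so V_ov = 2.35 − 0.996 = 1.35 V.
k_n = μ_nC_ox · (W/L) = 7.008 mA/V².
Assume saturation: I_D = ½ k_n V_ov² = 0.5 × 7.008 × 1.35² = 6.42 mA, giving V_DS = V_DD − I_D R_D = 15.1 − 6.42 × 0.342 = 12.9 V.
V_DS = 12.9 V ≥ V_ov = 1.35 V, confirming saturation.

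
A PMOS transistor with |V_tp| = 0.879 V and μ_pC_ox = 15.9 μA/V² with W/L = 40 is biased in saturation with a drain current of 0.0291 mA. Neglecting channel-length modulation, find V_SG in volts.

V_SG = 1.18 V

k_p = μ_pC_ox · (W/L) = 0.636 mA/V².
In saturation I_D = ½ k_p (V_SG − |V_tp|)², so V_SG − |V_tp| = √(2 I_D / k_p) = √(2 × 0.0291 / 0.636) = 0.303 V.
V_SG = 0.879 + 0.303 = 1.18 V.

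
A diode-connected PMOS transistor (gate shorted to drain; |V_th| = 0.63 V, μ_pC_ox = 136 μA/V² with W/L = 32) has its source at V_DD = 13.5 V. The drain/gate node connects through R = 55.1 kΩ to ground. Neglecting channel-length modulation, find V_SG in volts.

With gate tied to drain, V_SG = V_SD ≥ V_SG − |V_th|, so the device is in saturation.
k_p = μ_pC_ox · (W/L) = 4.352 mA/V².
KCL at the drain: ½ k_p (V_SG − |V_th|)² = (V_DD − V_SG)/R.
Let x = V_SG − 0.63. Then 120 x² + x − 12.87 = 0, giving x = 0.323 V (positive root), so V_SG = 0.953 V.
I_D = (V_DD − V_SG)/R = (13.5 − 0.953) / 55.1 = 0.228 mA.

V_SG = 0.953 V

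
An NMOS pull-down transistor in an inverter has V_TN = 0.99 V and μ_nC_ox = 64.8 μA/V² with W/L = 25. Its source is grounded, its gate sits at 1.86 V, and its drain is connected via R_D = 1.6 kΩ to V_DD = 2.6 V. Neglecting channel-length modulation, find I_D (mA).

V_GS = V_G = 1.86 V, so V_ov = 1.86 − 0.99 = 0.87 V.
k_n = μ_nC_ox · (W/L) = 1.62 mA/V².
Assume saturation: I_D = ½ k_n V_ov² = 0.5 × 1.62 × 0.87² = 0.613 mA, giving V_DS = V_DD − I_D R_D = 2.6 − 0.613 × 1.6 = 1.62 V.
V_DS = 1.62 V ≥ V_ov = 0.87 V, confirming saturation.

I_D = 0.613 mA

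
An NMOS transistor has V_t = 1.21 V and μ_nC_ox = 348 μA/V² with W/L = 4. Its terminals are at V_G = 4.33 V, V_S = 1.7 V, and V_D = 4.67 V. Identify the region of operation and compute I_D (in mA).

Saturation; I_D = 1.40 mA

V_GS = V_G − V_S = 4.33 − 1.7 = 2.63 V; V_DS = V_D − V_S = 4.67 − 1.7 = 2.97 V.
k_n = μ_nC_ox · (W/L) = 1.392 mA/V².
V_ov = V_GS − V_t = 2.63 − 1.21 = 1.42 V.
Since V_DS = 2.97 V ≥ V_ov = 1.42 V, the device is in saturation.
I_D = ½ k_n V_ov² = 0.5 × 1.392 × 1.42² = 1.4 mA.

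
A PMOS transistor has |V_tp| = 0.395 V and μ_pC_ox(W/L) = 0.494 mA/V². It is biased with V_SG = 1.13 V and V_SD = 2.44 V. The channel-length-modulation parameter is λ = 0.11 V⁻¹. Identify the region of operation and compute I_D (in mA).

Saturation; I_D = 0.169 mA

V_ov = V_SG − |V_tp| = 1.13 − 0.395 = 0.735 V.
Since V_SD = 2.44 V ≥ V_ov = 0.735 V, the device is in saturation.
I_D = ½ k_p V_ov² (1 + λ V_SD) = 0.5 × 0.494 × 0.735² × (1 + 0.11 × 2.44) = 0.169 mA.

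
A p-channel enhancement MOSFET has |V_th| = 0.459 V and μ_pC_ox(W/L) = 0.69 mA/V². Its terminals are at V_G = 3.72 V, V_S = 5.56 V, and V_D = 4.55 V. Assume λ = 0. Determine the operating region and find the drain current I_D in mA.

V_SG = V_S − V_G = 5.56 − 3.72 = 1.84 V; V_SD = V_S − V_D = 5.56 − 4.55 = 1.01 V.
V_ov = V_SG − |V_th| = 1.84 − 0.459 = 1.38 V.
Since V_SD = 1.01 V < V_ov = 1.38 V, the device is in the triode region.
I_D = k_p [V_ov · V_SD − ½ V_SD²] = 0.69 × [1.38 × 1.01 − 0.5 × 1.01²] = 0.61 mA.

Triode; I_D = 0.610 mA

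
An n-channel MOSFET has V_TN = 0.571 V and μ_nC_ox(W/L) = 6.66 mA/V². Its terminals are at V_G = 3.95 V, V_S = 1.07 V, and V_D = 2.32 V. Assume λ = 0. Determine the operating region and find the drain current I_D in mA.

V_GS = V_G − V_S = 3.95 − 1.07 = 2.88 V; V_DS = V_D − V_S = 2.32 − 1.07 = 1.25 V.
V_ov = V_GS − V_TN = 2.88 − 0.571 = 2.31 V.
Since V_DS = 1.25 V < V_ov = 2.31 V, the device is in the triode region.
I_D = k_n [V_ov · V_DS − ½ V_DS²] = 6.66 × [2.31 × 1.25 − 0.5 × 1.25²] = 14 mA.

Triode; I_D = 14.0 mA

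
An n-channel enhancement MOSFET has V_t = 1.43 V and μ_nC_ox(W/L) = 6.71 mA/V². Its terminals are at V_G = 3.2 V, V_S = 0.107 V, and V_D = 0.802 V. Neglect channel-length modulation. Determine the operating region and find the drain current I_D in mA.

V_GS = V_G − V_S = 3.2 − 0.107 = 3.09 V; V_DS = V_D − V_S = 0.802 − 0.107 = 0.695 V.
V_ov = V_GS − V_t = 3.09 − 1.43 = 1.66 V.
Since V_DS = 0.695 V < V_ov = 1.66 V, the device is in the triode region.
I_D = k_n [V_ov · V_DS − ½ V_DS²] = 6.71 × [1.66 × 0.695 − 0.5 × 0.695²] = 6.13 mA.

Triode; I_D = 6.13 mA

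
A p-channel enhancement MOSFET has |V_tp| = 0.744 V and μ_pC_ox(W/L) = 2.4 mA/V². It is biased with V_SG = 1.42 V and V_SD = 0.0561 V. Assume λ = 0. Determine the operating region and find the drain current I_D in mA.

Triode; I_D = 0.0872 mA

V_ov = V_SG − |V_tp| = 1.42 − 0.744 = 0.676 V.
Since V_SD = 0.0561 V < V_ov = 0.676 V, the device is in the triode region.
I_D = k_p [V_ov · V_SD − ½ V_SD²] = 2.4 × [0.676 × 0.0561 − 0.5 × 0.0561²] = 0.0872 mA.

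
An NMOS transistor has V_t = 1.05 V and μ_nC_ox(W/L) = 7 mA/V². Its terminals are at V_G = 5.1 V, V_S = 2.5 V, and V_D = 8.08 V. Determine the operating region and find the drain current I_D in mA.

V_GS = V_G − V_S = 5.1 − 2.5 = 2.6 V; V_DS = V_D − V_S = 8.08 − 2.5 = 5.58 V.
V_ov = V_GS − V_t = 2.6 − 1.05 = 1.55 V.
Since V_DS = 5.58 V ≥ V_ov = 1.55 V, the device is in saturation.
I_D = ½ k_n V_ov² = 0.5 × 7 × 1.55² = 8.41 mA.

Saturation; I_D = 8.41 mA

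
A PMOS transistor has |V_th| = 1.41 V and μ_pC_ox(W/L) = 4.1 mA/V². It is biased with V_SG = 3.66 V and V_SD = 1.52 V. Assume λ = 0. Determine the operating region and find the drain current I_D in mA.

Triode; I_D = 9.29 mA

V_ov = V_SG − |V_th| = 3.66 − 1.41 = 2.25 V.
Since V_SD = 1.52 V < V_ov = 2.25 V, the device is in the triode region.
I_D = k_p [V_ov · V_SD − ½ V_SD²] = 4.1 × [2.25 × 1.52 − 0.5 × 1.52²] = 9.29 mA.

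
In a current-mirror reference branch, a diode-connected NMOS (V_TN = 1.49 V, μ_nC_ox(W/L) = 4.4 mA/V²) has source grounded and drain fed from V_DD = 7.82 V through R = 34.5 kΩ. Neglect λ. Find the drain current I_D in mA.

With gate tied to drain, V_GS = V_DS ≥ V_GS − V_TN, so the device is in saturation.
KCL at the drain: ½ k_n (V_GS − V_TN)² = (V_DD − V_GS)/R.
Let x = V_GS − 1.49. Then 75.9 x² + x − 6.33 = 0, giving x = 0.282 V (positive root), so V_GS = 1.77 V.
I_D = (V_DD − V_GS)/R = (7.82 − 1.77) / 34.5 = 0.175 mA.

I_D = 0.175 mA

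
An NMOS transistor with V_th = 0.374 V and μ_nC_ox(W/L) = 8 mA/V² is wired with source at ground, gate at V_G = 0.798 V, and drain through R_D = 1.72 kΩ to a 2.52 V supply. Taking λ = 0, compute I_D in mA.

V_GS = V_G = 0.798 V, so V_ov = 0.798 − 0.374 = 0.424 V.
Assume saturation: I_D = ½ k_n V_ov² = 0.5 × 8 × 0.424² = 0.719 mA, giving V_DS = V_DD − I_D R_D = 2.52 − 0.719 × 1.72 = 1.28 V.
V_DS = 1.28 V ≥ V_ov = 0.424 V, confirming saturation.

I_D = 0.719 mA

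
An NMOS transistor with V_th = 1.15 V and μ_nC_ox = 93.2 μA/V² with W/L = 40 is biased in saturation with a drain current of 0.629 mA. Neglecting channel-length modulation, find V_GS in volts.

V_GS = 1.73 V

k_n = μ_nC_ox · (W/L) = 3.728 mA/V².
In saturation I_D = ½ k_n (V_GS − V_th)², so V_GS − V_th = √(2 I_D / k_n) = √(2 × 0.629 / 3.728) = 0.581 V.
V_GS = 1.15 + 0.581 = 1.73 V.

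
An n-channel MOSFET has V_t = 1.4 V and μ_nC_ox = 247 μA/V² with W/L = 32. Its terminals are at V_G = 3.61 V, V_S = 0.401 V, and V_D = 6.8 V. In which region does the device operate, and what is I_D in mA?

V_GS = V_G − V_S = 3.61 − 0.401 = 3.21 V; V_DS = V_D − V_S = 6.8 − 0.401 = 6.4 V.
k_n = μ_nC_ox · (W/L) = 7.904 mA/V².
V_ov = V_GS − V_t = 3.21 − 1.4 = 1.81 V.
Since V_DS = 6.4 V ≥ V_ov = 1.81 V, the device is in saturation.
I_D = ½ k_n V_ov² = 0.5 × 7.904 × 1.81² = 12.9 mA.

Saturation; I_D = 12.9 mA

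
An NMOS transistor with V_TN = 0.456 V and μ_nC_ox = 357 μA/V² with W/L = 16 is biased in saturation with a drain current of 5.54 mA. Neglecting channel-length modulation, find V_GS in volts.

V_GS = 1.85 V

k_n = μ_nC_ox · (W/L) = 5.712 mA/V².
In saturation I_D = ½ k_n (V_GS − V_TN)², so V_GS − V_TN = √(2 I_D / k_n) = √(2 × 5.54 / 5.712) = 1.39 V.
V_GS = 0.456 + 1.39 = 1.85 V.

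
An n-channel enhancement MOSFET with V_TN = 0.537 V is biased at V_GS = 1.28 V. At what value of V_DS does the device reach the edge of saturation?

The boundary between triode and saturation is V_DS = V_GS − V_TN = V_ov.
V_ov = 1.28 − 0.537 = 0.743 V.

V_DS,sat = 0.743 V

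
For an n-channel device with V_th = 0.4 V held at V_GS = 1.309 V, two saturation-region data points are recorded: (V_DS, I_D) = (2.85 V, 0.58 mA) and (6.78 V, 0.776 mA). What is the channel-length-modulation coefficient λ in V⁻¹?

λ = 0.114 V⁻¹

With V_GS fixed, I_D ∝ (1 + λ V_DS) in saturation, so I_D2/I_D1 = (1 + λ V_DS2)/(1 + λ V_DS1).
0.776/0.58 = 1.338 = (1 + 6.78 λ)/(1 + 2.85 λ).
Solving: λ (I_D1 V_DS2 − I_D2 V_DS1) = I_D2 − I_D1, so λ = (0.776 − 0.58) / (0.58 × 6.78 − 0.776 × 2.85) = 0.196 / 1.72 = 0.114 V⁻¹.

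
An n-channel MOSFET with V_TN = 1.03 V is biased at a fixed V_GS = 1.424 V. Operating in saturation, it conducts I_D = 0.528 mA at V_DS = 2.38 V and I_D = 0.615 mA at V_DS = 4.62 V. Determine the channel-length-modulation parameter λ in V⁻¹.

With V_GS fixed, I_D ∝ (1 + λ V_DS) in saturation, so I_D2/I_D1 = (1 + λ V_DS2)/(1 + λ V_DS1).
0.615/0.528 = 1.165 = (1 + 4.62 λ)/(1 + 2.38 λ).
Solving: λ (I_D1 V_DS2 − I_D2 V_DS1) = I_D2 − I_D1, so λ = (0.615 − 0.528) / (0.528 × 4.62 − 0.615 × 2.38) = 0.087 / 0.976 = 0.0892 V⁻¹.

λ = 0.0892 V⁻¹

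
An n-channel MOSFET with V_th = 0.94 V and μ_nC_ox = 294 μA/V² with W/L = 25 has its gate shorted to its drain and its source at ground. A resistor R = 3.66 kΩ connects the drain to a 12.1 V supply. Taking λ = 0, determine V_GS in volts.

With gate tied to drain, V_GS = V_DS ≥ V_GS − V_th, so the device is in saturation.
k_n = μ_nC_ox · (W/L) = 7.35 mA/V².
KCL at the drain: ½ k_n (V_GS − V_th)² = (V_DD − V_GS)/R.
Let x = V_GS − 0.94. Then 13.5 x² + x − 11.16 = 0, giving x = 0.874 V (positive root), so V_GS = 1.81 V.
I_D = (V_DD − V_GS)/R = (12.1 − 1.81) / 3.66 = 2.81 mA.

V_GS = 1.81 V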